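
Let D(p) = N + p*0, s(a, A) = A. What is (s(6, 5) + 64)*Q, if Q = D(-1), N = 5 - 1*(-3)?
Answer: 552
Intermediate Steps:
N = 8 (N = 5 + 3 = 8)
D(p) = 8 (D(p) = 8 + p*0 = 8 + 0 = 8)
Q = 8
(s(6, 5) + 64)*Q = (5 + 64)*8 = 69*8 = 552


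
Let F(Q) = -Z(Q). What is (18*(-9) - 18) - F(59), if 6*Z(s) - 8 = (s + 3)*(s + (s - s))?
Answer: 431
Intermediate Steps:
Z(s) = 4/3 + s*(3 + s)/6 (Z(s) = 4/3 + ((s + 3)*(s + (s - s)))/6 = 4/3 + ((3 + s)*(s + 0))/6 = 4/3 + ((3 + s)*s)/6 = 4/3 + (s*(3 + s))/6 = 4/3 + s*(3 + s)/6)
F(Q) = -4/3 - Q/2 - Q²/6 (F(Q) = -(4/3 + Q/2 + Q²/6) = -4/3 - Q/2 - Q²/6)
(18*(-9) - 18) - F(59) = (18*(-9) - 18) - (-4/3 - ½*59 - ⅙*59²) = (-162 - 18) - (-4/3 - 59/2 - ⅙*3481) = -180 - (-4/3 - 59/2 - 3481/6) = -180 - 1*(-611) = -180 + 611 = 431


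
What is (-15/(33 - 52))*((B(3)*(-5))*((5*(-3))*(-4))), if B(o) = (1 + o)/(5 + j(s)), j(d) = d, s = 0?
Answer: -3600/19 ≈ -189.47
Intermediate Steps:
B(o) = 1/5 + o/5 (B(o) = (1 + o)/(5 + 0) = (1 + o)/5 = (1 + o)*(1/5) = 1/5 + o/5)
(-15/(33 - 52))*((B(3)*(-5))*((5*(-3))*(-4))) = (-15/(33 - 52))*(((1/5 + (1/5)*3)*(-5))*((5*(-3))*(-4))) = (-15/(-19))*(((1/5 + 3/5)*(-5))*(-15*(-4))) = (-1/19*(-15))*(((4/5)*(-5))*60) = 15*(-4*60)/19 = (15/19)*(-240) = -3600/19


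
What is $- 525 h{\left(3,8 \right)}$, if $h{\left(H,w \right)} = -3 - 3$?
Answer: $3150$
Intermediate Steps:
$h{\left(H,w \right)} = -6$ ($h{\left(H,w \right)} = -3 - 3 = -6$)
$- 525 h{\left(3,8 \right)} = \left(-525\right) \left(-6\right) = 3150$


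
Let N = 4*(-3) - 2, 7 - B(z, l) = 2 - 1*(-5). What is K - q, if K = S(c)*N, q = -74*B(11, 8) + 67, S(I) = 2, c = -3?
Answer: -95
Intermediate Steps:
B(z, l) = 0 (B(z, l) = 7 - (2 - 1*(-5)) = 7 - (2 + 5) = 7 - 1*7 = 7 - 7 = 0)
N = -14 (N = -12 - 2 = -14)
q = 67 (q = -74*0 + 67 = 0 + 67 = 67)
K = -28 (K = 2*(-14) = -28)
K - q = -28 - 1*67 = -28 - 67 = -95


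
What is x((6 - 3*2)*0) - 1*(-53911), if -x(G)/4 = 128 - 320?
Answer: 54679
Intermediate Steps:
x(G) = 768 (x(G) = -4*(128 - 320) = -4*(-192) = 768)
x((6 - 3*2)*0) - 1*(-53911) = 768 - 1*(-53911) = 768 + 53911 = 54679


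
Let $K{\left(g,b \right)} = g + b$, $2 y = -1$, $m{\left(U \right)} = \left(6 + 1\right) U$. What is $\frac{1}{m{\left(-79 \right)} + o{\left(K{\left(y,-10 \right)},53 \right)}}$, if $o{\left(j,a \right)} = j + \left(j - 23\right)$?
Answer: $- \frac{1}{597} \approx -0.001675$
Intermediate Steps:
$m{\left(U \right)} = 7 U$
$y = - \frac{1}{2}$ ($y = \frac{1}{2} \left(-1\right) = - \frac{1}{2} \approx -0.5$)
$K{\left(g,b \right)} = b + g$
$o{\left(j,a \right)} = -23 + 2 j$ ($o{\left(j,a \right)} = j + \left(-23 + j\right) = -23 + 2 j$)
$\frac{1}{m{\left(-79 \right)} + o{\left(K{\left(y,-10 \right)},53 \right)}} = \frac{1}{7 \left(-79\right) - \left(23 - 2 \left(-10 - \frac{1}{2}\right)\right)} = \frac{1}{-553 + \left(-23 + 2 \left(- \frac{21}{2}\right)\right)} = \frac{1}{-553 - 44} = \frac{1}{-597} = - \frac{1}{597}$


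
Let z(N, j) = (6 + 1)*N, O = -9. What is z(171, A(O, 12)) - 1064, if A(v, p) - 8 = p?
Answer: 133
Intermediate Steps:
A(v, p) = 8 + p
z(N, j) = 7*N
z(171, A(O, 12)) - 1064 = 7*171 - 1064 = 1197 - 1064 = 133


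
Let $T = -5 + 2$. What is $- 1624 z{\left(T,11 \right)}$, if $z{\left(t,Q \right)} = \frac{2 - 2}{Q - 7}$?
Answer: $0$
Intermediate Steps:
$T = -3$
$z{\left(t,Q \right)} = 0$ ($z{\left(t,Q \right)} = \frac{0}{-7 + Q} = 0$)
$- 1624 z{\left(T,11 \right)} = \left(-1624\right) 0 = 0$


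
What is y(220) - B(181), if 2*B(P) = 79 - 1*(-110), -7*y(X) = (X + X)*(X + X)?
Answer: -388523/14 ≈ -27752.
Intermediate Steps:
y(X) = -4*X²/7 (y(X) = -(X + X)*(X + X)/7 = -2*X*2*X/7 = -4*X²/7)
B(P) = 189/2 (B(P) = (79 - 1*(-110))/2 = (79 + 110)/2 = (½)*189 = 189/2)
y(220) - B(181) = -4/7*220² - 1*189/2 = -4/7*48400 - 189/2 = -193600/7 - 189/2 = -388523/14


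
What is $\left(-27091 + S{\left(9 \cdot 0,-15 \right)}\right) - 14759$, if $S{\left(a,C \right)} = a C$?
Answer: $-41850$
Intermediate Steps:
$S{\left(a,C \right)} = C a$
$\left(-27091 + S{\left(9 \cdot 0,-15 \right)}\right) - 14759 = \left(-27091 - 15 \cdot 9 \cdot 0\right) - 14759 = \left(-27091 - 0\right) - 14759 = \left(-27091 + 0\right) - 14759 = -27091 - 14759 = -41850$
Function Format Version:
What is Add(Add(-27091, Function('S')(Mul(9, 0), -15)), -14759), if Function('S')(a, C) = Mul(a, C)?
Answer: -41850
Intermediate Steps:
Function('S')(a, C) = Mul(C, a)
Add(Add(-27091, Function('S')(Mul(9, 0), -15)), -14759) = Add(Add(-27091, Mul(-15, Mul(9, 0))), -14759) = Add(Add(-27091, Mul(-15, 0)), -14759) = Add(Add(-27091, 0), -14759) = Add(-27091, -14759) = -41850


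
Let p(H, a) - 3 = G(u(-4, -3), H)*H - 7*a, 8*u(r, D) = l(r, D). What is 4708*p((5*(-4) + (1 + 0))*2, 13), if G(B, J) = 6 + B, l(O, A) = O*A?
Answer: -1756084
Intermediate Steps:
l(O, A) = A*O
u(r, D) = D*r/8 (u(r, D) = (D*r)/8 = D*r/8)
p(H, a) = 3 - 7*a + 15*H/2 (p(H, a) = 3 + ((6 + (⅛)*(-3)*(-4))*H - 7*a) = 3 + ((6 + 3/2)*H - 7*a) = 3 + (15*H/2 - 7*a) = 3 + (-7*a + 15*H/2) = 3 - 7*a + 15*H/2)
4708*p((5*(-4) + (1 + 0))*2, 13) = 4708*(3 - 7*13 + 15*((5*(-4) + (1 + 0))*2)/2) = 4708*(3 - 91 + 15*((-20 + 1)*2)/2) = 4708*(3 - 91 + 15*(-19*2)/2) = 4708*(3 - 91 + (15/2)*(-38)) = 4708*(3 - 91 - 285) = 4708*(-373) = -1756084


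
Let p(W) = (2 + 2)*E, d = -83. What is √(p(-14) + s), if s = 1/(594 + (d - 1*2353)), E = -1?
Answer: I*√13573698/1842 ≈ 2.0001*I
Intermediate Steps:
p(W) = -4 (p(W) = (2 + 2)*(-1) = 4*(-1) = -4)
s = -1/1842 (s = 1/(594 + (-83 - 1*2353)) = 1/(594 + (-83 - 2353)) = 1/(594 - 2436) = 1/(-1842) = -1/1842 ≈ -0.00054289)
√(p(-14) + s) = √(-4 - 1/1842) = √(-7369/1842) = I*√13573698/1842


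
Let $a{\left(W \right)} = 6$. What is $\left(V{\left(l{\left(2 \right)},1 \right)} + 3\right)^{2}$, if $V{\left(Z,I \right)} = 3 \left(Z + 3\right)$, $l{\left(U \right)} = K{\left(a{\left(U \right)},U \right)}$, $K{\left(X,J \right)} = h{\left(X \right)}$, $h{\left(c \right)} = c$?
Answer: $900$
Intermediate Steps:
$K{\left(X,J \right)} = X$
$l{\left(U \right)} = 6$
$V{\left(Z,I \right)} = 9 + 3 Z$ ($V{\left(Z,I \right)} = 3 \left(3 + Z\right) = 9 + 3 Z$)
$\left(V{\left(l{\left(2 \right)},1 \right)} + 3\right)^{2} = \left(\left(9 + 3 \cdot 6\right) + 3\right)^{2} = \left(\left(9 + 18\right) + 3\right)^{2} = \left(27 + 3\right)^{2} = 30^{2} = 900$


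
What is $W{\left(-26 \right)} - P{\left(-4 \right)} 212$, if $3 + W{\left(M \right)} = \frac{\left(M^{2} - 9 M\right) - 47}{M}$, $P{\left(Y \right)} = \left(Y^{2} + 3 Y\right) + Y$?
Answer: $- \frac{941}{26} \approx -36.192$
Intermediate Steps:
$P{\left(Y \right)} = Y^{2} + 4 Y$
$W{\left(M \right)} = -3 + \frac{-47 + M^{2} - 9 M}{M}$ ($W{\left(M \right)} = -3 + \frac{\left(M^{2} - 9 M\right) - 47}{M} = -3 + \frac{-47 + M^{2} - 9 M}{M}$)
$W{\left(-26 \right)} - P{\left(-4 \right)} 212 = \left(-12 - 26 - \frac{47}{-26}\right) - - 4 \left(4 - 4\right) 212 = \left(-12 - 26 - - \frac{47}{26}\right) - \left(-4\right) 0 \cdot 212 = \left(-12 - 26 + \frac{47}{26}\right) - 0 \cdot 212 = - \frac{941}{26} - 0 = - \frac{941}{26} + 0 = - \frac{941}{26}$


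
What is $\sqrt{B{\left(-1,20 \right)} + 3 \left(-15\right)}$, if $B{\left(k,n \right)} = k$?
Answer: $i \sqrt{46} \approx 6.7823 i$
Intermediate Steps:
$\sqrt{B{\left(-1,20 \right)} + 3 \left(-15\right)} = \sqrt{-1 + 3 \left(-15\right)} = \sqrt{-1 - 45} = \sqrt{-46} = i \sqrt{46}$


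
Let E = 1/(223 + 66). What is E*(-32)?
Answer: -32/289 ≈ -0.11073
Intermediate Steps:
E = 1/289 ≈ 0.0034602
E*(-32) = (1/289)*(-32) = -32/289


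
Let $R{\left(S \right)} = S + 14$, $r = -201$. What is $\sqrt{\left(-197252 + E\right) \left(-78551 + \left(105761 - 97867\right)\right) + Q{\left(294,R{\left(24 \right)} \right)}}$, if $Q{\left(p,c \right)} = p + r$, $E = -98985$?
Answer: $\sqrt{20931217802} \approx 1.4468 \cdot 10^{5}$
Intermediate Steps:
$R{\left(S \right)} = 14 + S$
$Q{\left(p,c \right)} = -201 + p$ ($Q{\left(p,c \right)} = p - 201 = -201 + p$)
$\sqrt{\left(-197252 + E\right) \left(-78551 + \left(105761 - 97867\right)\right) + Q{\left(294,R{\left(24 \right)} \right)}} = \sqrt{\left(-197252 - 98985\right) \left(-78551 + \left(105761 - 97867\right)\right) + \left(-201 + 294\right)} = \sqrt{- 296237 \left(-78551 + 7894\right) + 93} = \sqrt{\left(-296237\right) \left(-70657\right) + 93} = \sqrt{20931217709 + 93} = \sqrt{20931217802}$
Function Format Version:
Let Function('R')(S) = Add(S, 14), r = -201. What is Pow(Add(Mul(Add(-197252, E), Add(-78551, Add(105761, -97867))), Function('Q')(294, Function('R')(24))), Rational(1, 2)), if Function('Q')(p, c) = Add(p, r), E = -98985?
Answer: Pow(20931217802, Rational(1, 2)) ≈ 1.4468e+5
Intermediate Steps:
Function('R')(S) = Add(14, S)
Function('Q')(p, c) = Add(-201, p) (Function('Q')(p, c) = Add(p, -201) = Add(-201, p))
Pow(Add(Mul(Add(-197252, E), Add(-78551, Add(105761, -97867))), Function('Q')(294, Function('R')(24))), Rational(1, 2)) = Pow(Add(Mul(Add(-197252, -98985), Add(-78551, Add(105761, -97867))), Add(-201, 294)), Rational(1, 2)) = Pow(Add(Mul(-296237, Add(-78551, 7894)), 93), Rational(1, 2)) = Pow(Add(Mul(-296237, -70657), 93), Rational(1, 2)) = Pow(Add(20931217709, 93), Rational(1, 2)) = Pow(20931217802, Rational(1, 2))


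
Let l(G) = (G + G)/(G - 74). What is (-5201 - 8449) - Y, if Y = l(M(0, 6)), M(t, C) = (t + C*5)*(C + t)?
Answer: -723630/53 ≈ -13653.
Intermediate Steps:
M(t, C) = (C + t)*(t + 5*C) (M(t, C) = (t + 5*C)*(C + t) = (C + t)*(t + 5*C))
l(G) = 2*G/(-74 + G) (l(G) = (2*G)/(-74 + G) = 2*G/(-74 + G))
Y = 180/53 (Y = 2*(0**2 + 5*6**2 + 6*6*0)/(-74 + (0**2 + 5*6**2 + 6*6*0)) = 2*(0 + 5*36 + 0)/(-74 + (0 + 5*36 + 0)) = 2*(0 + 180 + 0)/(-74 + (0 + 180 + 0)) = 2*180/(-74 + 180) = 2*180/106 = 2*180*(1/106) = 180/53 ≈ 3.3962)
(-5201 - 8449) - Y = (-5201 - 8449) - 1*180/53 = -13650 - 180/53 = -723630/53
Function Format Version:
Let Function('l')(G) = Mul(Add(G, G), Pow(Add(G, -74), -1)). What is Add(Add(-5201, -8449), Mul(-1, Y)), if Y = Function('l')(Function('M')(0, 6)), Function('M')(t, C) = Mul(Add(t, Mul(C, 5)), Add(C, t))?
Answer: Rational(-723630, 53) ≈ -13653.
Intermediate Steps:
Function('M')(t, C) = Mul(Add(C, t), Add(t, Mul(5, C))) (Function('M')(t, C) = Mul(Add(t, Mul(5, C)), Add(C, t)) = Mul(Add(C, t), Add(t, Mul(5, C))))
Function('l')(G) = Mul(2, G, Pow(Add(-74, G), -1)) (Function('l')(G) = Mul(Mul(2, G), Pow(Add(-74, G), -1)) = Mul(2, G, Pow(Add(-74, G), -1)))
Y = Rational(180, 53) (Y = Mul(2, Add(Pow(0, 2), Mul(5, Pow(6, 2)), Mul(6, 6, 0)), Pow(Add(-74, Add(Pow(0, 2), Mul(5, Pow(6, 2)), Mul(6, 6, 0))), -1)) = Mul(2, Add(0, Mul(5, 36), 0), Pow(Add(-74, Add(0, Mul(5, 36), 0)), -1)) = Mul(2, Add(0, 180, 0), Pow(Add(-74, Add(0, 180, 0)), -1)) = Mul(2, 180, Pow(Add(-74, 180), -1)) = Mul(2, 180, Pow(106, -1)) = Mul(2, 180, Rational(1, 106)) = Rational(180, 53) ≈ 3.3962)
Add(Add(-5201, -8449), Mul(-1, Y)) = Add(Add(-5201, -8449), Mul(-1, Rational(180, 53))) = Add(-13650, Rational(-180, 53)) = Rational(-723630, 53)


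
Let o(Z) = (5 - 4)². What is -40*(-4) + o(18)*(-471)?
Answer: -311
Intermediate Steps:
o(Z) = 1 (o(Z) = 1² = 1)
-40*(-4) + o(18)*(-471) = -40*(-4) + 1*(-471) = 160 - 471 = -311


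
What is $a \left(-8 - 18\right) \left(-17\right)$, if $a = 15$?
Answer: $6630$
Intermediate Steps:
$a \left(-8 - 18\right) \left(-17\right) = 15 \left(-8 - 18\right) \left(-17\right) = 15 \left(\left(-26\right) \left(-17\right)\right) = 15 \cdot 442 = 6630$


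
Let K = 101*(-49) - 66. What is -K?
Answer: 5015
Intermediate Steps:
K = -5015 (K = -4949 - 66 = -5015)
-K = -1*(-5015) = 5015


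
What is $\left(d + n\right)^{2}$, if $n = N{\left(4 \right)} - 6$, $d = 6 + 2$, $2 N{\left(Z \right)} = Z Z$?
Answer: $100$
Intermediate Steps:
$N{\left(Z \right)} = \frac{Z^{2}}{2}$ ($N{\left(Z \right)} = \frac{Z Z}{2} = \frac{Z^{2}}{2}$)
$d = 8$
$n = 2$ ($n = \frac{4^{2}}{2} - 6 = \frac{1}{2} \cdot 16 - 6 = 8 - 6 = 2$)
$\left(d + n\right)^{2} = \left(8 + 2\right)^{2} = 10^{2} = 100$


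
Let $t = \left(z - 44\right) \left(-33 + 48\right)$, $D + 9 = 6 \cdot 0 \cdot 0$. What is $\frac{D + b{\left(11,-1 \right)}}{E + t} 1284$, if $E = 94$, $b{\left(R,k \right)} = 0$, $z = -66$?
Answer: $\frac{2889}{389} \approx 7.4267$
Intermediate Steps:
$D = -9$ ($D = -9 + 6 \cdot 0 \cdot 0 = -9 + 0 \cdot 0 = -9 + 0 = -9$)
$t = -1650$ ($t = \left(-66 - 44\right) \left(-33 + 48\right) = \left(-110\right) 15 = -1650$)
$\frac{D + b{\left(11,-1 \right)}}{E + t} 1284 = \frac{-9 + 0}{94 - 1650} \cdot 1284 = - \frac{9}{-1556} \cdot 1284 = \left(-9\right) \left(- \frac{1}{1556}\right) 1284 = \frac{9}{1556} \cdot 1284 = \frac{2889}{389}$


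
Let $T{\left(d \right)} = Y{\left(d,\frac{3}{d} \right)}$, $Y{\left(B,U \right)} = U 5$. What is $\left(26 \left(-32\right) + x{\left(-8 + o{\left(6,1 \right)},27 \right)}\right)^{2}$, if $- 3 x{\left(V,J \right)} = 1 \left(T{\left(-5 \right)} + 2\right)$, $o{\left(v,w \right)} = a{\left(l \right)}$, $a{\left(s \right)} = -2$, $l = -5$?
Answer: $\frac{6225025}{9} \approx 6.9167 \cdot 10^{5}$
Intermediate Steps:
$Y{\left(B,U \right)} = 5 U$
$T{\left(d \right)} = \frac{15}{d}$ ($T{\left(d \right)} = 5 \frac{3}{d} = \frac{15}{d}$)
$o{\left(v,w \right)} = -2$
$x{\left(V,J \right)} = \frac{1}{3}$ ($x{\left(V,J \right)} = - \frac{1 \left(\frac{15}{-5} + 2\right)}{3} = - \frac{1 \left(15 \left(- \frac{1}{5}\right) + 2\right)}{3} = - \frac{1 \left(-3 + 2\right)}{3} = - \frac{1 \left(-1\right)}{3} = \left(- \frac{1}{3}\right) \left(-1\right) = \frac{1}{3}$)
$\left(26 \left(-32\right) + x{\left(-8 + o{\left(6,1 \right)},27 \right)}\right)^{2} = \left(26 \left(-32\right) + \frac{1}{3}\right)^{2} = \left(-832 + \frac{1}{3}\right)^{2} = \left(- \frac{2495}{3}\right)^{2} = \frac{6225025}{9}$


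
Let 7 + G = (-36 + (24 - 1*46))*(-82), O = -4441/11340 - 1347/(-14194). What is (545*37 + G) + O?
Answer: 2005054341433/80479980 ≈ 24914.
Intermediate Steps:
O = -23880287/80479980 (O = -4441*1/11340 - 1347*(-1/14194) = -4441/11340 + 1347/14194 = -23880287/80479980 ≈ -0.29672)
G = 4749 (G = -7 + (-36 + (24 - 1*46))*(-82) = -7 + (-36 + (24 - 46))*(-82) = -7 + (-36 - 22)*(-82) = -7 - 58*(-82) = -7 + 4756 = 4749)
(545*37 + G) + O = (545*37 + 4749) - 23880287/80479980 = (20165 + 4749) - 23880287/80479980 = 24914 - 23880287/80479980 = 2005054341433/80479980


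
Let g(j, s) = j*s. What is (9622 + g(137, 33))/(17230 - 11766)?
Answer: 14143/5464 ≈ 2.5884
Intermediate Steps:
(9622 + g(137, 33))/(17230 - 11766) = (9622 + 137*33)/(17230 - 11766) = (9622 + 4521)/5464 = 14143*(1/5464) = 14143/5464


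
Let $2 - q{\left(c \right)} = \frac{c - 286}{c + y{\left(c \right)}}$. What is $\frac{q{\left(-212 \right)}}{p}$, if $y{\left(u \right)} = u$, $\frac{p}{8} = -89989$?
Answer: $- \frac{175}{152621344} \approx -1.1466 \cdot 10^{-6}$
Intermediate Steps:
$p = -719912$ ($p = 8 \left(-89989\right) = -719912$)
$q{\left(c \right)} = 2 - \frac{-286 + c}{2 c}$ ($q{\left(c \right)} = 2 - \frac{c - 286}{c + c} = 2 - \frac{-286 + c}{2 c}$)
$\frac{q{\left(-212 \right)}}{p} = \frac{\frac{3}{2} + \frac{143}{-212}}{-719912} = \left(\frac{3}{2} + 143 \left(- \frac{1}{212}\right)\right) \left(- \frac{1}{719912}\right) = \left(\frac{3}{2} - \frac{143}{212}\right) \left(- \frac{1}{719912}\right) = \frac{175}{212} \left(- \frac{1}{719912}\right) = - \frac{175}{152621344}$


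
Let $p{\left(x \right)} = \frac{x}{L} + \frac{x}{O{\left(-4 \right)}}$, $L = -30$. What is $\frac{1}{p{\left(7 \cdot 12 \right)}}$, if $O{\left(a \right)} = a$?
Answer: $- \frac{5}{119} \approx -0.042017$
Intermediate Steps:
$p{\left(x \right)} = - \frac{17 x}{60}$ ($p{\left(x \right)} = \frac{x}{-30} + \frac{x}{-4} = x \left(- \frac{1}{30}\right) + x \left(- \frac{1}{4}\right) = - \frac{x}{30} - \frac{x}{4} = - \frac{17 x}{60}$)
$\frac{1}{p{\left(7 \cdot 12 \right)}} = \frac{1}{\left(- \frac{17}{60}\right) 7 \cdot 12} = \frac{1}{\left(- \frac{17}{60}\right) 84} = \frac{1}{- \frac{119}{5}} = - \frac{5}{119}$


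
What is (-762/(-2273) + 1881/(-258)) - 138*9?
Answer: -244143315/195478 ≈ -1249.0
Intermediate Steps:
(-762/(-2273) + 1881/(-258)) - 138*9 = (-762*(-1/2273) + 1881*(-1/258)) - 1242 = (762/2273 - 627/86) - 1242 = -1359639/195478 - 1242 = -244143315/195478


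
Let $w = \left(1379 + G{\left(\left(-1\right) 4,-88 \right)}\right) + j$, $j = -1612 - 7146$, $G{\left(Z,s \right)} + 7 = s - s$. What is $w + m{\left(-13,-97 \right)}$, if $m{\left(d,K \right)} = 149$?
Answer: $-7237$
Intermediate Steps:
$G{\left(Z,s \right)} = -7$ ($G{\left(Z,s \right)} = -7 + \left(s - s\right) = -7 + 0 = -7$)
$j = -8758$
$w = -7386$ ($w = \left(1379 - 7\right) - 8758 = 1372 - 8758 = -7386$)
$w + m{\left(-13,-97 \right)} = -7386 + 149 = -7237$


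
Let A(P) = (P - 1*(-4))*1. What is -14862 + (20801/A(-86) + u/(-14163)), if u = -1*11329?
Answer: -17553897077/1161366 ≈ -15115.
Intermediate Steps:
u = -11329
A(P) = 4 + P (A(P) = (P + 4)*1 = (4 + P)*1 = 4 + P)
-14862 + (20801/A(-86) + u/(-14163)) = -14862 + (20801/(4 - 86) - 11329/(-14163)) = -14862 + (20801/(-82) - 11329*(-1/14163)) = -14862 + (20801*(-1/82) + 11329/14163) = -14862 + (-20801/82 + 11329/14163) = -14862 - 293675585/1161366 = -17553897077/1161366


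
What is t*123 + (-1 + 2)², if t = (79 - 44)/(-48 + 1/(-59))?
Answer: -251162/2833 ≈ -88.656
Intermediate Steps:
t = -2065/2833 (t = 35/(-48 - 1/59) = 35/(-2833/59) = 35*(-59/2833) = -2065/2833 ≈ -0.72891)
t*123 + (-1 + 2)² = -2065/2833*123 + (-1 + 2)² = -253995/2833 + 1² = -253995/2833 + 1 = -251162/2833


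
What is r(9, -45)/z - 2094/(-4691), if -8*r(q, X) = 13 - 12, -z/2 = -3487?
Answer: 116823757/261720272 ≈ 0.44637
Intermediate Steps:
z = 6974 (z = -2*(-3487) = 6974)
r(q, X) = -⅛ (r(q, X) = -(13 - 12)/8 = -⅛*1 = -⅛)
r(9, -45)/z - 2094/(-4691) = -⅛/6974 - 2094/(-4691) = -⅛*1/6974 - 2094*(-1/4691) = -1/55792 + 2094/4691 = 116823757/261720272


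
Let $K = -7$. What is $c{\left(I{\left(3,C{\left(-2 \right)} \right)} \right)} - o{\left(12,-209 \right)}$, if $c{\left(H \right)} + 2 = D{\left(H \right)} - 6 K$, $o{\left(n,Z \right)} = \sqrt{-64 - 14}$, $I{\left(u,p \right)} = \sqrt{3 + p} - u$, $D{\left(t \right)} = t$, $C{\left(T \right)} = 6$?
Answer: $40 - i \sqrt{78} \approx 40.0 - 8.8318 i$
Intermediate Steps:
$o{\left(n,Z \right)} = i \sqrt{78}$ ($o{\left(n,Z \right)} = \sqrt{-78} = i \sqrt{78}$)
$c{\left(H \right)} = 40 + H$ ($c{\left(H \right)} = -2 + \left(H - -42\right) = -2 + \left(H + 42\right) = -2 + \left(42 + H\right) = 40 + H$)
$c{\left(I{\left(3,C{\left(-2 \right)} \right)} \right)} - o{\left(12,-209 \right)} = \left(40 + \left(\sqrt{3 + 6} - 3\right)\right) - i \sqrt{78} = \left(40 - \left(3 - \sqrt{9}\right)\right) - i \sqrt{78} = \left(40 + \left(3 - 3\right)\right) - i \sqrt{78} = \left(40 + 0\right) - i \sqrt{78} = 40 - i \sqrt{78}$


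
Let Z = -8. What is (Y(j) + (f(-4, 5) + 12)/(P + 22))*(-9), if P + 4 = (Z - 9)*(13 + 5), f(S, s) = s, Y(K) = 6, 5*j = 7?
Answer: -1711/32 ≈ -53.469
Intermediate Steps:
j = 7/5 (j = (⅕)*7 = 7/5 ≈ 1.4000)
P = -310 (P = -4 + (-8 - 9)*(13 + 5) = -4 - 17*18 = -4 - 306 = -310)
(Y(j) + (f(-4, 5) + 12)/(P + 22))*(-9) = (6 + (5 + 12)/(-310 + 22))*(-9) = (6 + 17/(-288))*(-9) = (6 + 17*(-1/288))*(-9) = (6 - 17/288)*(-9) = (1711/288)*(-9) = -1711/32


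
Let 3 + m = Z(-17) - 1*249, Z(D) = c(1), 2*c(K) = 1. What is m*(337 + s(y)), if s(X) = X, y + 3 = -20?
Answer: -78971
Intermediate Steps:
y = -23 (y = -3 - 20 = -23)
c(K) = 1/2 (c(K) = (1/2)*1 = 1/2)
Z(D) = 1/2
m = -503/2 (m = -3 + (1/2 - 1*249) = -3 + (1/2 - 249) = -3 - 497/2 = -503/2 ≈ -251.50)
m*(337 + s(y)) = -503*(337 - 23)/2 = -503/2*314 = -78971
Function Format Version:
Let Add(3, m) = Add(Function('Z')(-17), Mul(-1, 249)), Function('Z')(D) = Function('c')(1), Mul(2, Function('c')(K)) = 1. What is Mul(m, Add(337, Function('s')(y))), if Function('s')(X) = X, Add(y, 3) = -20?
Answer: -78971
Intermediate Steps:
y = -23 (y = Add(-3, -20) = -23)
Function('c')(K) = Rational(1, 2) (Function('c')(K) = Mul(Rational(1, 2), 1) = Rational(1, 2))
Function('Z')(D) = Rational(1, 2)
m = Rational(-503, 2) (m = Add(-3, Add(Rational(1, 2), Mul(-1, 249))) = Add(-3, Add(Rational(1, 2), -249)) = Add(-3, Rational(-497, 2)) = Rational(-503, 2) ≈ -251.50)
Mul(m, Add(337, Function('s')(y))) = Mul(Rational(-503, 2), Add(337, -23)) = Mul(Rational(-503, 2), 314) = -78971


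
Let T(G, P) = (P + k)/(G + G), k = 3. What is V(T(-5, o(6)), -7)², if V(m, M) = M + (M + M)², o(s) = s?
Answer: 35721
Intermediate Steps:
T(G, P) = (3 + P)/(2*G) (T(G, P) = (P + 3)/(G + G) = (3 + P)/((2*G)) = (3 + P)*(1/(2*G)) = (3 + P)/(2*G))
V(m, M) = M + 4*M² (V(m, M) = M + (2*M)² = M + 4*M²)
V(T(-5, o(6)), -7)² = (-7*(1 + 4*(-7)))² = (-7*(1 - 28))² = (-7*(-27))² = 189² = 35721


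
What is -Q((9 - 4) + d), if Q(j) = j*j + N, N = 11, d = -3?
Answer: -15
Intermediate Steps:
Q(j) = 11 + j² (Q(j) = j*j + 11 = j² + 11 = 11 + j²)
-Q((9 - 4) + d) = -(11 + ((9 - 4) - 3)²) = -(11 + (5 - 3)²) = -(11 + 2²) = -(11 + 4) = -1*15 = -15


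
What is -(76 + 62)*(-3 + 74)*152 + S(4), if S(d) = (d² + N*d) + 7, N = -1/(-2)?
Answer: -1489271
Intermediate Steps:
N = ½ (N = -1*(-½) = ½ ≈ 0.50000)
S(d) = 7 + d² + d/2 (S(d) = (d² + d/2) + 7 = 7 + d² + d/2)
-(76 + 62)*(-3 + 74)*152 + S(4) = -(76 + 62)*(-3 + 74)*152 + (7 + 4² + (½)*4) = -138*71*152 + (7 + 16 + 2) = -1*9798*152 + 25 = -9798*152 + 25 = -1489296 + 25 = -1489271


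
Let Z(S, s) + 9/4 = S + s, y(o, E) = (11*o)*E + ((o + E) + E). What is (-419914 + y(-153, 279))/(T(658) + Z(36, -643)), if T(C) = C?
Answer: -3556264/195 ≈ -18237.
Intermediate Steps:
y(o, E) = o + 2*E + 11*E*o (y(o, E) = 11*E*o + ((E + o) + E) = 11*E*o + (o + 2*E) = o + 2*E + 11*E*o)
Z(S, s) = -9/4 + S + s (Z(S, s) = -9/4 + (S + s) = -9/4 + S + s)
(-419914 + y(-153, 279))/(T(658) + Z(36, -643)) = (-419914 + (-153 + 2*279 + 11*279*(-153)))/(658 + (-9/4 + 36 - 643)) = (-419914 + (-153 + 558 - 469557))/(658 - 2437/4) = (-419914 - 469152)/(195/4) = -889066*4/195 = -3556264/195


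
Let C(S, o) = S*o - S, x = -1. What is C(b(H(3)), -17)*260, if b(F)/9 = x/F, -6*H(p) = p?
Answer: -84240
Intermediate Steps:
H(p) = -p/6
b(F) = -9/F (b(F) = 9*(-1/F) = -9/F)
C(S, o) = -S + S*o
C(b(H(3)), -17)*260 = ((-9/((-1/6*3)))*(-1 - 17))*260 = (-9/(-1/2)*(-18))*260 = (-9*(-2)*(-18))*260 = (18*(-18))*260 = -324*260 = -84240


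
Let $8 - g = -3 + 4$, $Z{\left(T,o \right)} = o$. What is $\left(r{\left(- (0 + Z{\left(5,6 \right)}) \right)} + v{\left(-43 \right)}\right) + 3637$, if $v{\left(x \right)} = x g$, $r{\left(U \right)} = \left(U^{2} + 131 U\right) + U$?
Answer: $2580$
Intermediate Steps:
$g = 7$ ($g = 8 - \left(-3 + 4\right) = 8 - 1 = 7$)
$r{\left(U \right)} = U^{2} + 132 U$
$v{\left(x \right)} = 7 x$ ($v{\left(x \right)} = x 7 = 7 x$)
$\left(r{\left(- (0 + Z{\left(5,6 \right)}) \right)} + v{\left(-43 \right)}\right) + 3637 = \left(- (0 + 6) \left(132 - \left(0 + 6\right)\right) + 7 \left(-43\right)\right) + 3637 = \left(\left(-1\right) 6 \left(132 - 6\right) - 301\right) + 3637 = \left(- 6 \left(132 - 6\right) - 301\right) + 3637 = \left(\left(-6\right) 126 - 301\right) + 3637 = \left(-756 - 301\right) + 3637 = -1057 + 3637 = 2580$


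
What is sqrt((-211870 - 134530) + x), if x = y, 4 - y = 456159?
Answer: I*sqrt(802555) ≈ 895.85*I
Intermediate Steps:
y = -456155 (y = 4 - 1*456159 = 4 - 456159 = -456155)
x = -456155
sqrt((-211870 - 134530) + x) = sqrt((-211870 - 134530) - 456155) = sqrt(-346400 - 456155) = sqrt(-802555) = I*sqrt(802555)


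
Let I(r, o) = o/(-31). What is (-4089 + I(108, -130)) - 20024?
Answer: -747373/31 ≈ -24109.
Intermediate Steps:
I(r, o) = -o/31 (I(r, o) = o*(-1/31) = -o/31)
(-4089 + I(108, -130)) - 20024 = (-4089 - 1/31*(-130)) - 20024 = (-4089 + 130/31) - 20024 = -126629/31 - 20024 = -747373/31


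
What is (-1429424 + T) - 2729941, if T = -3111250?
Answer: -7270615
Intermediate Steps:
(-1429424 + T) - 2729941 = (-1429424 - 3111250) - 2729941 = -4540674 - 2729941 = -7270615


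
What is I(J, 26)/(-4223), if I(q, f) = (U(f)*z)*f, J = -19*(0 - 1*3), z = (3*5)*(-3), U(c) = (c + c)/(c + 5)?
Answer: 60840/130913 ≈ 0.46474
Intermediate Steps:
U(c) = 2*c/(5 + c) (U(c) = (2*c)/(5 + c) = 2*c/(5 + c))
z = -45 (z = 15*(-3) = -45)
J = 57 (J = -19*(0 - 3) = -19*(-3) = 57)
I(q, f) = -90*f²/(5 + f) (I(q, f) = ((2*f/(5 + f))*(-45))*f = (-90*f/(5 + f))*f = -90*f²/(5 + f))
I(J, 26)/(-4223) = -90*26²/(5 + 26)/(-4223) = -90*676/31*(-1/4223) = -90*676*1/31*(-1/4223) = -60840/31*(-1/4223) = 60840/130913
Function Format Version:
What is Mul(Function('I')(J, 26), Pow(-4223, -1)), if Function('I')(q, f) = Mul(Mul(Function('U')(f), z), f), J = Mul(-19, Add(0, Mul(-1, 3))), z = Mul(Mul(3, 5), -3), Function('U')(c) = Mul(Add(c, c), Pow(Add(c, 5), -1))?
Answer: Rational(60840, 130913) ≈ 0.46474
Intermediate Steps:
Function('U')(c) = Mul(2, c, Pow(Add(5, c), -1)) (Function('U')(c) = Mul(Mul(2, c), Pow(Add(5, c), -1)) = Mul(2, c, Pow(Add(5, c), -1)))
z = -45 (z = Mul(15, -3) = -45)
J = 57 (J = Mul(-19, Add(0, -3)) = Mul(-19, -3) = 57)
Function('I')(q, f) = Mul(-90, Pow(f, 2), Pow(Add(5, f), -1)) (Function('I')(q, f) = Mul(Mul(Mul(2, f, Pow(Add(5, f), -1)), -45), f) = Mul(Mul(-90, f, Pow(Add(5, f), -1)), f) = Mul(-90, Pow(f, 2), Pow(Add(5, f), -1)))
Mul(Function('I')(J, 26), Pow(-4223, -1)) = Mul(Mul(-90, Pow(26, 2), Pow(Add(5, 26), -1)), Pow(-4223, -1)) = Mul(Mul(-90, 676, Pow(31, -1)), Rational(-1, 4223)) = Mul(Mul(-90, 676, Rational(1, 31)), Rational(-1, 4223)) = Mul(Rational(-60840, 31), Rational(-1, 4223)) = Rational(60840, 130913)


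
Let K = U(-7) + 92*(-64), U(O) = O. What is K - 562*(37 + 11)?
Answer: -32871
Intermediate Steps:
K = -5895 (K = -7 + 92*(-64) = -7 - 5888 = -5895)
K - 562*(37 + 11) = -5895 - 562*(37 + 11) = -5895 - 562*48 = -5895 - 26976 = -32871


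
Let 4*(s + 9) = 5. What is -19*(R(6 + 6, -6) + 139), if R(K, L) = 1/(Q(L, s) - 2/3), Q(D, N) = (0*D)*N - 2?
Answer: -21071/8 ≈ -2633.9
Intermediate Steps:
s = -31/4 (s = -9 + (¼)*5 = -9 + 5/4 = -31/4 ≈ -7.7500)
Q(D, N) = -2 (Q(D, N) = 0*N - 2 = 0 - 2 = -2)
R(K, L) = -3/8 (R(K, L) = 1/(-2 - 2/3) = 1/(-2 - 2*⅓) = 1/(-2 - ⅔) = 1/(-8/3) = -3/8)
-19*(R(6 + 6, -6) + 139) = -19*(-3/8 + 139) = -19*1109/8 = -21071/8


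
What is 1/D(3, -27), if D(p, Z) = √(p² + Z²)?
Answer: √82/246 ≈ 0.036811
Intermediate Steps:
D(p, Z) = √(Z² + p²)
1/D(3, -27) = 1/(√((-27)² + 3²)) = 1/(√(729 + 9)) = 1/(√738) = 1/(3*√82) = √82/246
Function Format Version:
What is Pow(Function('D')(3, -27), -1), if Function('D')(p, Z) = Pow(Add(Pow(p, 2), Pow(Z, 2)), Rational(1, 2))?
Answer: Mul(Rational(1, 246), Pow(82, Rational(1, 2))) ≈ 0.036811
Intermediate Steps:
Function('D')(p, Z) = Pow(Add(Pow(Z, 2), Pow(p, 2)), Rational(1, 2))
Pow(Function('D')(3, -27), -1) = Pow(Pow(Add(Pow(-27, 2), Pow(3, 2)), Rational(1, 2)), -1) = Pow(Pow(Add(729, 9), Rational(1, 2)), -1) = Pow(Pow(738, Rational(1, 2)), -1) = Pow(Mul(3, Pow(82, Rational(1, 2))), -1) = Mul(Rational(1, 246), Pow(82, Rational(1, 2)))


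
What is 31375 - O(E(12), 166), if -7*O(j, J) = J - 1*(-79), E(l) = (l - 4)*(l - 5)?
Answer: 31410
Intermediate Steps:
E(l) = (-5 + l)*(-4 + l) (E(l) = (-4 + l)*(-5 + l) = (-5 + l)*(-4 + l))
O(j, J) = -79/7 - J/7 (O(j, J) = -(J - 1*(-79))/7 = -(J + 79)/7 = -(79 + J)/7 = -79/7 - J/7)
31375 - O(E(12), 166) = 31375 - (-79/7 - 1/7*166) = 31375 - (-79/7 - 166/7) = 31375 - 1*(-35) = 31375 + 35 = 31410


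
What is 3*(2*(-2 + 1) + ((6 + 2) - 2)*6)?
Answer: 102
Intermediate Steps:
3*(2*(-2 + 1) + ((6 + 2) - 2)*6) = 3*(2*(-1) + (8 - 2)*6) = 3*(-2 + 6*6) = 3*(-2 + 36) = 3*34 = 102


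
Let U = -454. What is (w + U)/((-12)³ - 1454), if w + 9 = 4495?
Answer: -2016/1591 ≈ -1.2671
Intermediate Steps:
w = 4486 (w = -9 + 4495 = 4486)
(w + U)/((-12)³ - 1454) = (4486 - 454)/((-12)³ - 1454) = 4032/(-1728 - 1454) = 4032/(-3182) = 4032*(-1/3182) = -2016/1591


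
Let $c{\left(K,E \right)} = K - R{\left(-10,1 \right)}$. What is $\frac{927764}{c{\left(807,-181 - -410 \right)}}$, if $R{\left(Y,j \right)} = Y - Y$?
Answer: $\frac{927764}{807} \approx 1149.6$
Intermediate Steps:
$R{\left(Y,j \right)} = 0$
$c{\left(K,E \right)} = K$ ($c{\left(K,E \right)} = K - 0 = K + 0 = K$)
$\frac{927764}{c{\left(807,-181 - -410 \right)}} = \frac{927764}{807}$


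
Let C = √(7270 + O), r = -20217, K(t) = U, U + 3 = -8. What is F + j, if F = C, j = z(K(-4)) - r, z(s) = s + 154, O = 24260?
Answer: 20360 + √31530 ≈ 20538.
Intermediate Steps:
U = -11 (U = -3 - 8 = -11)
K(t) = -11
z(s) = 154 + s
j = 20360 (j = (154 - 11) - 1*(-20217) = 143 + 20217 = 20360)
C = √31530 (C = √(7270 + 24260) = √31530 ≈ 177.57)
F = √31530 ≈ 177.57
F + j = √31530 + 20360 = 20360 + √31530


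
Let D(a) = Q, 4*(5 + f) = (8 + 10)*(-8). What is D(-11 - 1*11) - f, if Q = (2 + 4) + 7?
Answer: 54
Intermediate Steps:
Q = 13 (Q = 6 + 7 = 13)
f = -41 (f = -5 + ((8 + 10)*(-8))/4 = -5 + (18*(-8))/4 = -5 + (¼)*(-144) = -5 - 36 = -41)
D(a) = 13
D(-11 - 1*11) - f = 13 - 1*(-41) = 13 + 41 = 54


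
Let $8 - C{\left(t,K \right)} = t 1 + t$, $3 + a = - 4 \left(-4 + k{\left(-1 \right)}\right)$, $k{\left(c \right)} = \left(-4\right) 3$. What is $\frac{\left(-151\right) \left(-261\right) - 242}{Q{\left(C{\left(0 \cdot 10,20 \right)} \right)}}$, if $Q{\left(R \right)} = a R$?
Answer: $\frac{39169}{488} \approx 80.264$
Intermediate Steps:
$k{\left(c \right)} = -12$
$a = 61$ ($a = -3 - 4 \left(-4 - 12\right) = -3 - -64 = -3 + 64 = 61$)
$C{\left(t,K \right)} = 8 - 2 t$ ($C{\left(t,K \right)} = 8 - \left(t 1 + t\right) = 8 - \left(t + t\right) = 8 - 2 t$)
$Q{\left(R \right)} = 61 R$
$\frac{\left(-151\right) \left(-261\right) - 242}{Q{\left(C{\left(0 \cdot 10,20 \right)} \right)}} = \frac{\left(-151\right) \left(-261\right) - 242}{61 \left(8 - 2 \cdot 0 \cdot 10\right)} = \frac{39411 - 242}{61 \left(8 - 0\right)} = \frac{39169}{61 \left(8 + 0\right)} = \frac{39169}{61 \cdot 8} = \frac{39169}{488}$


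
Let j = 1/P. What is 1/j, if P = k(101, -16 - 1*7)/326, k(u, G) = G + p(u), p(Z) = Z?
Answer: 39/163 ≈ 0.23926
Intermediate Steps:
k(u, G) = G + u
P = 39/163 (P = ((-16 - 1*7) + 101)/326 = ((-16 - 7) + 101)*(1/326) = (-23 + 101)*(1/326) = 78*(1/326) = 39/163 ≈ 0.23926)
j = 163/39 (j = 1/(39/163) = 163/39 ≈ 4.1795)
1/j = 1/(163/39) = 39/163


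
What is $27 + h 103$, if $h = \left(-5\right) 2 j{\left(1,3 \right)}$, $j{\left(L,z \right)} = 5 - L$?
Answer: $-4093$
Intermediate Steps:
$h = -40$ ($h = \left(-5\right) 2 \left(5 - 1\right) = - 10 \left(5 - 1\right) = \left(-10\right) 4 = -40$)
$27 + h 103 = 27 - 4120 = -4093$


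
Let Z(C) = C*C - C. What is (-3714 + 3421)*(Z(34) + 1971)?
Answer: -906249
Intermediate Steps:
Z(C) = C² - C
(-3714 + 3421)*(Z(34) + 1971) = (-3714 + 3421)*(34*(-1 + 34) + 1971) = -293*(34*33 + 1971) = -293*(1122 + 1971) = -293*3093 = -906249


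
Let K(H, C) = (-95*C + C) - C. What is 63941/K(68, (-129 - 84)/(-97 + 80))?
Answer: -1086997/20235 ≈ -53.719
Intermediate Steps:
K(H, C) = -95*C (K(H, C) = -94*C - C = -95*C)
63941/K(68, (-129 - 84)/(-97 + 80)) = 63941/((-95*(-129 - 84)/(-97 + 80))) = 63941/((-(-20235)/(-17))) = 63941/((-(-20235)*(-1)/17)) = 63941/((-95*213/17)) = 63941/(-20235/17) = 63941*(-17/20235) = -1086997/20235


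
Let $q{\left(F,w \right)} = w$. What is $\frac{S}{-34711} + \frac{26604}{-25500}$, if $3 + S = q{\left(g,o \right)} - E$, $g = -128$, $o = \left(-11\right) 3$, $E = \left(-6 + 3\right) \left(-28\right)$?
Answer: $- \frac{76699287}{73760875} \approx -1.0398$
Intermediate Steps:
$E = 84$ ($E = \left(-3\right) \left(-28\right) = 84$)
$o = -33$
$S = -120$ ($S = -3 - 117 = -120$)
$\frac{S}{-34711} + \frac{26604}{-25500} = - \frac{120}{-34711} + \frac{26604}{-25500} = \left(-120\right) \left(- \frac{1}{34711}\right) + 26604 \left(- \frac{1}{25500}\right) = \frac{120}{34711} - \frac{2217}{2125} = - \frac{76699287}{73760875}$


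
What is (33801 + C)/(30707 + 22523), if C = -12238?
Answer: 21563/53230 ≈ 0.40509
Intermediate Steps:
(33801 + C)/(30707 + 22523) = (33801 - 12238)/(30707 + 22523) = 21563/53230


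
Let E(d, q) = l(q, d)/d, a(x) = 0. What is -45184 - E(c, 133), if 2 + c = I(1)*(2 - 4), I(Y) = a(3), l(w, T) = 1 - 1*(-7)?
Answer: -45180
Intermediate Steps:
l(w, T) = 8 (l(w, T) = 1 + 7 = 8)
I(Y) = 0
c = -2 (c = -2 + 0*(2 - 4) = -2 + 0*(-2) = -2 + 0 = -2)
E(d, q) = 8/d
-45184 - E(c, 133) = -45184 - 8/(-2) = -45184 - 8*(-1)/2 = -45184 - 1*(-4) = -45184 + 4 = -45180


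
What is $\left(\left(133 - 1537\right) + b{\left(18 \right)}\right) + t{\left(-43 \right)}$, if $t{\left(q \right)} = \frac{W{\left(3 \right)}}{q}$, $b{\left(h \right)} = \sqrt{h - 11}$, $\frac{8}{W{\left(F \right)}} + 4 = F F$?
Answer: $- \frac{301868}{215} + \sqrt{7} \approx -1401.4$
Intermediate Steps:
$W{\left(F \right)} = \frac{8}{-4 + F^{2}}$ ($W{\left(F \right)} = \frac{8}{-4 + F F} = \frac{8}{-4 + F^{2}}$)
$b{\left(h \right)} = \sqrt{-11 + h}$
$t{\left(q \right)} = \frac{8}{5 q}$ ($t{\left(q \right)} = \frac{8 \frac{1}{-4 + 3^{2}}}{q} = \frac{8 \frac{1}{-4 + 9}}{q} = \frac{8 \cdot \frac{1}{5}}{q} = \frac{8}{5 q}$)
$\left(\left(133 - 1537\right) + b{\left(18 \right)}\right) + t{\left(-43 \right)} = \left(\left(133 - 1537\right) + \sqrt{-11 + 18}\right) + \frac{8}{5 \left(-43\right)} = \left(-1404 + \sqrt{7}\right) + \frac{8}{5} \left(- \frac{1}{43}\right) = \left(-1404 + \sqrt{7}\right) - \frac{8}{215} = - \frac{301868}{215} + \sqrt{7}$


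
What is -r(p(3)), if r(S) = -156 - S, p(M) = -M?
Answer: 153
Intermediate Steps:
-r(p(3)) = -(-156 - (-1)*3) = -(-156 - 1*(-3)) = -(-156 + 3) = -1*(-153) = 153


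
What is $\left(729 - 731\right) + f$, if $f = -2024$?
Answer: $-2026$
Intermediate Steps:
$\left(729 - 731\right) + f = \left(729 - 731\right) - 2024 = -2 - 2024 = -2026$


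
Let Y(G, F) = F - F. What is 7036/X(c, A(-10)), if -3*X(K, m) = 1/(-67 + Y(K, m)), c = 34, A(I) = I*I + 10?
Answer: 1414236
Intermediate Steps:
Y(G, F) = 0
A(I) = 10 + I**2 (A(I) = I**2 + 10 = 10 + I**2)
X(K, m) = 1/201 (X(K, m) = -1/(3*(-67 + 0)) = -1/3/(-67) = -1/3*(-1/67) = 1/201)
7036/X(c, A(-10)) = 7036/(1/201) = 7036*201 = 1414236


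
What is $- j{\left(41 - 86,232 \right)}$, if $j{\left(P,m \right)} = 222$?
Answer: $-222$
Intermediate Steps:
$- j{\left(41 - 86,232 \right)} = \left(-1\right) 222 = -222$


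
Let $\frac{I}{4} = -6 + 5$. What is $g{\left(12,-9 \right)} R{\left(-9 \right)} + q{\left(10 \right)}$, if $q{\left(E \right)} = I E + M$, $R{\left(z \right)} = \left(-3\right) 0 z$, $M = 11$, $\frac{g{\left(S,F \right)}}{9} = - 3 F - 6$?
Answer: $-29$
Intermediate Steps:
$g{\left(S,F \right)} = -54 - 27 F$ ($g{\left(S,F \right)} = 9 \left(- 3 F - 6\right) = 9 \left(-6 - 3 F\right) = -54 - 27 F$)
$I = -4$ ($I = 4 \left(-6 + 5\right) = 4 \left(-1\right) = -4$)
$R{\left(z \right)} = 0$ ($R{\left(z \right)} = 0 z = 0$)
$q{\left(E \right)} = 11 - 4 E$ ($q{\left(E \right)} = - 4 E + 11 = 11 - 4 E$)
$g{\left(12,-9 \right)} R{\left(-9 \right)} + q{\left(10 \right)} = \left(-54 - -243\right) 0 + \left(11 - 40\right) = \left(-54 + 243\right) 0 + \left(11 - 40\right) = 189 \cdot 0 - 29 = 0 - 29 = -29$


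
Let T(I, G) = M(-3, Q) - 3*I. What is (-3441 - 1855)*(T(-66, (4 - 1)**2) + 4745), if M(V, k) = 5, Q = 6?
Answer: -26204608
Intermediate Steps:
T(I, G) = 5 - 3*I
(-3441 - 1855)*(T(-66, (4 - 1)**2) + 4745) = (-3441 - 1855)*((5 - 3*(-66)) + 4745) = -5296*((5 + 198) + 4745) = -5296*(203 + 4745) = -5296*4948 = -26204608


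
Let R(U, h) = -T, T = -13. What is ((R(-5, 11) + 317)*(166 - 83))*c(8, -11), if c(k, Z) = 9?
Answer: 246510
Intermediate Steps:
R(U, h) = 13 (R(U, h) = -1*(-13) = 13)
((R(-5, 11) + 317)*(166 - 83))*c(8, -11) = ((13 + 317)*(166 - 83))*9 = (330*83)*9 = 27390*9 = 246510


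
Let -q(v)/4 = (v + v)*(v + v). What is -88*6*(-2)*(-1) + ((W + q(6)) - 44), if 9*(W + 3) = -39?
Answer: -5050/3 ≈ -1683.3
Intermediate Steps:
W = -22/3 (W = -3 + (⅑)*(-39) = -3 - 13/3 = -22/3 ≈ -7.3333)
q(v) = -16*v² (q(v) = -4*(v + v)*(v + v) = -4*2*v*2*v = -16*v²)
-88*6*(-2)*(-1) + ((W + q(6)) - 44) = -88*6*(-2)*(-1) + ((-22/3 - 16*6²) - 44) = -(-1056)*(-1) + ((-22/3 - 16*36) - 44) = -88*12 + ((-22/3 - 576) - 44) = -1056 + (-1750/3 - 44) = -1056 - 1882/3 = -5050/3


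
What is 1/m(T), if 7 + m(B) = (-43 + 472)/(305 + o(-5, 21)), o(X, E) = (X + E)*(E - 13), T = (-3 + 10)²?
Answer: -433/2602 ≈ -0.16641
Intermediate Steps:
T = 49 (T = 7² = 49)
o(X, E) = (-13 + E)*(E + X) (o(X, E) = (E + X)*(-13 + E) = (-13 + E)*(E + X))
m(B) = -2602/433 (m(B) = -7 + (-43 + 472)/(305 + (21² - 13*21 - 13*(-5) + 21*(-5))) = -7 + 429/(305 + (441 - 273 + 65 - 105)) = -7 + 429/(305 + 128) = -7 + 429/433 = -2602/433)
1/m(T) = 1/(-2602/433) = -433/2602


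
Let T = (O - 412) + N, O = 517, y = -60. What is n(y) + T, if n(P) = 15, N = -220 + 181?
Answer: 81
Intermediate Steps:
N = -39
T = 66 (T = (517 - 412) - 39 = 105 - 39 = 66)
n(y) + T = 15 + 66 = 81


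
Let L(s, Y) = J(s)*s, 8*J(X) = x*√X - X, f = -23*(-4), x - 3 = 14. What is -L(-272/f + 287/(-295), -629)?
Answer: 710808921/368289800 + 453237*I*√180894885/368289800 ≈ 1.93 + 16.552*I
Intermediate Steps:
x = 17 (x = 3 + 14 = 17)
f = 92
J(X) = -X/8 + 17*√X/8 (J(X) = (17*√X - X)/8 = (-X + 17*√X)/8 = -X/8 + 17*√X/8)
L(s, Y) = s*(-s/8 + 17*√s/8) (L(s, Y) = (-s/8 + 17*√s/8)*s = s*(-s/8 + 17*√s/8))
-L(-272/f + 287/(-295), -629) = -(-272/92 + 287/(-295))*(-(-272/92 + 287/(-295)) + 17*√(-272/92 + 287/(-295)))/8 = -(-272*1/92 + 287*(-1/295))*(-(-272*1/92 + 287*(-1/295)) + 17*√(-272*1/92 + 287*(-1/295)))/8 = -(-68/23 - 287/295)*(-(-68/23 - 287/295) + 17*√(-68/23 - 287/295))/8 = -(-26661)*(-1*(-26661/6785) + 17*√(-26661/6785))/(8*6785) = -(-26661)*(26661/6785 + 17*(I*√180894885/6785))/(8*6785) = -(-26661)*(26661/6785 + 17*I*√180894885/6785)/(8*6785) = -(-710808921/368289800 - 453237*I*√180894885/368289800) = 710808921/368289800 + 453237*I*√180894885/368289800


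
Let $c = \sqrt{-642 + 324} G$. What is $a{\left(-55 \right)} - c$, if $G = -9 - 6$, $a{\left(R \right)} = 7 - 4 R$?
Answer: $227 + 15 i \sqrt{318} \approx 227.0 + 267.49 i$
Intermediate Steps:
$G = -15$ ($G = -9 - 6 = -15$)
$c = - 15 i \sqrt{318}$ ($c = \sqrt{-642 + 324} \left(-15\right) = \sqrt{-318} \left(-15\right) = i \sqrt{318} \left(-15\right) = - 15 i \sqrt{318} \approx - 267.49 i$)
$a{\left(-55 \right)} - c = \left(7 - -220\right) - - 15 i \sqrt{318} = \left(7 + 220\right) + 15 i \sqrt{318} = 227 + 15 i \sqrt{318}$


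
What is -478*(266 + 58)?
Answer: -154872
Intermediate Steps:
-478*(266 + 58) = -478*324 = -154872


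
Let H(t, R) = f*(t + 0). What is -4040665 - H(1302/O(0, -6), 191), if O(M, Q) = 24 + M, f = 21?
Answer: -16167217/4 ≈ -4.0418e+6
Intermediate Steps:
H(t, R) = 21*t (H(t, R) = 21*(t + 0) = 21*t)
-4040665 - H(1302/O(0, -6), 191) = -4040665 - 21*1302/(24 + 0) = -4040665 - 21*1302/24 = -4040665 - 21*1302*(1/24) = -4040665 - 21*217/4 = -4040665 - 1*4557/4 = -4040665 - 4557/4 = -16167217/4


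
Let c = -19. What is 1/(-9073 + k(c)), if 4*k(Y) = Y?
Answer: -4/36311 ≈ -0.00011016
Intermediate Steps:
k(Y) = Y/4
1/(-9073 + k(c)) = 1/(-9073 + (¼)*(-19)) = 1/(-9073 - 19/4) = 1/(-36311/4) = -4/36311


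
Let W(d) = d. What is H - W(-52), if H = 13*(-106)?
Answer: -1326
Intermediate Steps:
H = -1378
H - W(-52) = -1378 - 1*(-52) = -1378 + 52 = -1326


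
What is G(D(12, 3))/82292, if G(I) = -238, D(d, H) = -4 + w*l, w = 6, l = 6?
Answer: -17/5878 ≈ -0.0028921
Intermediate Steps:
D(d, H) = 32 (D(d, H) = -4 + 6*6 = -4 + 36 = 32)
G(D(12, 3))/82292 = -238/82292 = -238*1/82292 = -17/5878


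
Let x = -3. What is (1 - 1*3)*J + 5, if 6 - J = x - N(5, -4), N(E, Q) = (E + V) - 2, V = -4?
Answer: -11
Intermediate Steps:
N(E, Q) = -6 + E (N(E, Q) = (E - 4) - 2 = (-4 + E) - 2 = -6 + E)
J = 8 (J = 6 - (-3 - (-6 + 5)) = 6 - (-3 - 1*(-1)) = 6 - (-3 + 1) = 6 - 1*(-2) = 6 + 2 = 8)
(1 - 1*3)*J + 5 = (1 - 1*3)*8 + 5 = (1 - 3)*8 + 5 = -2*8 + 5 = -16 + 5 = -11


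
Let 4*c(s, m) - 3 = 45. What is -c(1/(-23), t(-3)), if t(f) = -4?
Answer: -12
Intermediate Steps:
c(s, m) = 12 (c(s, m) = ¾ + (¼)*45 = ¾ + 45/4 = 12)
-c(1/(-23), t(-3)) = -1*12 = -12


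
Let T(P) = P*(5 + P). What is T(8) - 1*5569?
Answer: -5465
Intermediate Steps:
T(8) - 1*5569 = 8*(5 + 8) - 1*5569 = 8*13 - 5569 = 104 - 5569 = -5465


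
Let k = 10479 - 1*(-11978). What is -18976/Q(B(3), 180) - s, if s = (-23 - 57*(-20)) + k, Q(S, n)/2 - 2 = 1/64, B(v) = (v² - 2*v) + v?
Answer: -3648278/129 ≈ -28281.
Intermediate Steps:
k = 22457 (k = 10479 + 11978 = 22457)
B(v) = v² - v
Q(S, n) = 129/32 (Q(S, n) = 4 + 2/64 = 4 + 2*(1/64) = 4 + 1/32 = 129/32)
s = 23574 (s = (-23 - 57*(-20)) + 22457 = (-23 + 1140) + 22457 = 1117 + 22457 = 23574)
-18976/Q(B(3), 180) - s = -18976/129/32 - 1*23574 = -18976*32/129 - 23574 = -607232/129 - 23574 = -3648278/129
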